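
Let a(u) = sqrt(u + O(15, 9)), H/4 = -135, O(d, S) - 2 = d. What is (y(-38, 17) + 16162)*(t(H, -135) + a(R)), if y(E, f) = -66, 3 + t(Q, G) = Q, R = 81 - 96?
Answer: -8740128 + 16096*sqrt(2) ≈ -8.7174e+6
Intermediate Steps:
O(d, S) = 2 + d
R = -15
H = -540 (H = 4*(-135) = -540)
t(Q, G) = -3 + Q
a(u) = sqrt(17 + u) (a(u) = sqrt(u + (2 + 15)) = sqrt(u + 17) = sqrt(17 + u))
(y(-38, 17) + 16162)*(t(H, -135) + a(R)) = (-66 + 16162)*((-3 - 540) + sqrt(17 - 15)) = 16096*(-543 + sqrt(2)) = -8740128 + 16096*sqrt(2)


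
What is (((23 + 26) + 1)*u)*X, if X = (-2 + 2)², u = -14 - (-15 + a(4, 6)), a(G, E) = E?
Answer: 0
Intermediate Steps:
u = -5 (u = -14 - (-15 + 6) = -14 - 1*(-9) = -14 + 9 = -5)
X = 0 (X = 0² = 0)
(((23 + 26) + 1)*u)*X = (((23 + 26) + 1)*(-5))*0 = ((49 + 1)*(-5))*0 = (50*(-5))*0 = -250*0 = 0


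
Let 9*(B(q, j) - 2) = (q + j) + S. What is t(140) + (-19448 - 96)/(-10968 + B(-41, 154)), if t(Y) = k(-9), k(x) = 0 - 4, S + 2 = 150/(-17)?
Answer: -412668/186229 ≈ -2.2159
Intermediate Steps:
S = -184/17 (S = -2 + 150/(-17) = -2 + 150*(-1/17) = -2 - 150/17 = -184/17 ≈ -10.824)
B(q, j) = 122/153 + j/9 + q/9 (B(q, j) = 2 + ((q + j) - 184/17)/9 = 2 + ((j + q) - 184/17)/9 = 2 + (-184/17 + j + q)/9 = 2 + (-184/153 + j/9 + q/9) = 122/153 + j/9 + q/9)
k(x) = -4
t(Y) = -4
t(140) + (-19448 - 96)/(-10968 + B(-41, 154)) = -4 + (-19448 - 96)/(-10968 + (122/153 + (⅑)*154 + (⅑)*(-41))) = -4 - 19544/(-10968 + (122/153 + 154/9 - 41/9)) = -4 - 19544/(-10968 + 227/17) = -4 - 19544/(-186229/17) = -4 - 19544*(-17/186229) = -4 + 332248/186229 = -412668/186229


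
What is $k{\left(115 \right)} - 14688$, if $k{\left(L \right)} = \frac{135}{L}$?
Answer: $- \frac{337797}{23} \approx -14687.0$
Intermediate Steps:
$k{\left(115 \right)} - 14688 = \frac{135}{115} - 14688 = 135 \cdot \frac{1}{115} - 14688 = \frac{27}{23} - 14688 = - \frac{337797}{23}$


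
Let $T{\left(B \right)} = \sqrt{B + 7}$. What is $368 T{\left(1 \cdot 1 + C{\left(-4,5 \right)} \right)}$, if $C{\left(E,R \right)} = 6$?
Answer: $368 \sqrt{14} \approx 1376.9$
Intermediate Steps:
$T{\left(B \right)} = \sqrt{7 + B}$
$368 T{\left(1 \cdot 1 + C{\left(-4,5 \right)} \right)} = 368 \sqrt{7 + \left(1 \cdot 1 + 6\right)} = 368 \sqrt{7 + \left(1 + 6\right)} = 368 \sqrt{7 + 7} = 368 \sqrt{14}$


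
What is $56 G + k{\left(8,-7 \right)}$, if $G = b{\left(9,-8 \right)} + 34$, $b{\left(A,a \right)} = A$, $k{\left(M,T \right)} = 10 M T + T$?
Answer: $1841$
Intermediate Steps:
$k{\left(M,T \right)} = T + 10 M T$ ($k{\left(M,T \right)} = 10 M T + T = T + 10 M T$)
$G = 43$ ($G = 9 + 34 = 43$)
$56 G + k{\left(8,-7 \right)} = 56 \cdot 43 - 7 \left(1 + 10 \cdot 8\right) = 2408 - 7 \left(1 + 80\right) = 2408 - 567 = 1841$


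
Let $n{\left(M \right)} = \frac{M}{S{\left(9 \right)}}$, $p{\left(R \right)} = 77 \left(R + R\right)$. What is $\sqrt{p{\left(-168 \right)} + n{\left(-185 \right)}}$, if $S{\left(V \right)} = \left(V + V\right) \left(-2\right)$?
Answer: $\frac{i \sqrt{931207}}{6} \approx 160.83 i$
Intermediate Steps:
$S{\left(V \right)} = - 4 V$ ($S{\left(V \right)} = 2 V \left(-2\right) = - 4 V$)
$p{\left(R \right)} = 154 R$ ($p{\left(R \right)} = 77 \cdot 2 R = 154 R$)
$n{\left(M \right)} = - \frac{M}{36}$ ($n{\left(M \right)} = \frac{M}{\left(-4\right) 9} = \frac{M}{-36} = M \left(- \frac{1}{36}\right) = - \frac{M}{36}$)
$\sqrt{p{\left(-168 \right)} + n{\left(-185 \right)}} = \sqrt{154 \left(-168\right) - - \frac{185}{36}} = \sqrt{-25872 + \frac{185}{36}} = \sqrt{- \frac{931207}{36}} = \frac{i \sqrt{931207}}{6}$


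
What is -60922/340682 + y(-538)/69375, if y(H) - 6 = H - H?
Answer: -704069943/3939135625 ≈ -0.17874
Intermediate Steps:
y(H) = 6 (y(H) = 6 + (H - H) = 6 + 0 = 6)
-60922/340682 + y(-538)/69375 = -60922/340682 + 6/69375 = -60922*1/340682 + 6*(1/69375) = -30461/170341 + 2/23125 = -704069943/3939135625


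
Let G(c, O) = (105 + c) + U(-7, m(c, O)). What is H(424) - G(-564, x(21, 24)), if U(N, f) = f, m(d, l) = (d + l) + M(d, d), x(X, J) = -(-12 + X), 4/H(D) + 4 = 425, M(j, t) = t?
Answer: 671920/421 ≈ 1596.0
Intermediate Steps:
H(D) = 4/421 (H(D) = 4/(-4 + 425) = 4/421)
x(X, J) = 12 - X
m(d, l) = l + 2*d (m(d, l) = (d + l) + d = l + 2*d)
G(c, O) = 105 + O + 3*c (G(c, O) = (105 + c) + (O + 2*c) = 105 + O + 3*c)
H(424) - G(-564, x(21, 24)) = 4/421 - (105 + (12 - 1*21) + 3*(-564)) = 4/421 - (105 + (12 - 21) - 1692) = 4/421 - (105 - 9 - 1692) = 4/421 - 1*(-1596) = 4/421 + 1596 = 671920/421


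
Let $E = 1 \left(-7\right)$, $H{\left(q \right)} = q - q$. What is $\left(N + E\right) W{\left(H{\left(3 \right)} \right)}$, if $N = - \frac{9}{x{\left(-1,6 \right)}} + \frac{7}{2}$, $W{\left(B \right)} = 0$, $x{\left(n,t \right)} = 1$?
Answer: $0$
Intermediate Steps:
$H{\left(q \right)} = 0$
$E = -7$
$N = - \frac{11}{2}$ ($N = - \frac{9}{1} + \frac{7}{2} = \left(-9\right) 1 + 7 \cdot \frac{1}{2} = -9 + \frac{7}{2} = - \frac{11}{2} \approx -5.5$)
$\left(N + E\right) W{\left(H{\left(3 \right)} \right)} = \left(- \frac{11}{2} - 7\right) 0 = \left(- \frac{25}{2}\right) 0 = 0$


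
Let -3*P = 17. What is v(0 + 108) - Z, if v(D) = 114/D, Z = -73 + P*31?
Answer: 4495/18 ≈ 249.72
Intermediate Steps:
P = -17/3 (P = -⅓*17 = -17/3 ≈ -5.6667)
Z = -746/3 (Z = -73 - 17/3*31 = -73 - 527/3 = -746/3 ≈ -248.67)
v(0 + 108) - Z = 114/(0 + 108) - 1*(-746/3) = 114/108 + 746/3 = 114*(1/108) + 746/3 = 19/18 + 746/3 = 4495/18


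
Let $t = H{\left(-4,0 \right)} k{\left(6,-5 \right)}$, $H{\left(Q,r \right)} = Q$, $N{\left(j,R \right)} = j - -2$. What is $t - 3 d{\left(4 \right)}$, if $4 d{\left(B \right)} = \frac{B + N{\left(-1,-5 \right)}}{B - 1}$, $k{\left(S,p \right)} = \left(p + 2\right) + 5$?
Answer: $- \frac{37}{4} \approx -9.25$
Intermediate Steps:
$N{\left(j,R \right)} = 2 + j$ ($N{\left(j,R \right)} = j + 2 = 2 + j$)
$k{\left(S,p \right)} = 7 + p$ ($k{\left(S,p \right)} = \left(2 + p\right) + 5 = 7 + p$)
$d{\left(B \right)} = \frac{1 + B}{4 \left(-1 + B\right)}$ ($d{\left(B \right)} = \frac{\left(B + \left(2 - 1\right)\right) \frac{1}{B - 1}}{4} = \frac{\left(B + 1\right) \frac{1}{-1 + B}}{4} = \frac{\left(1 + B\right) \frac{1}{-1 + B}}{4} = \frac{\frac{1}{-1 + B} \left(1 + B\right)}{4} = \frac{1 + B}{4 \left(-1 + B\right)}$)
$t = -8$ ($t = - 4 \left(7 - 5\right) = \left(-4\right) 2 = -8$)
$t - 3 d{\left(4 \right)} = -8 - 3 \frac{1 + 4}{4 \left(-1 + 4\right)} = -8 - 3 \cdot \frac{1}{4} \cdot \frac{1}{3} \cdot 5 = -8 - \frac{5}{4} = - \frac{37}{4}$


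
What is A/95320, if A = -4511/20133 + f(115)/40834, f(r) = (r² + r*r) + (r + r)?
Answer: 176473133/39181806542520 ≈ 4.5040e-6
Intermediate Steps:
f(r) = 2*r + 2*r² (f(r) = (r² + r²) + 2*r = 2*r² + 2*r = 2*r + 2*r²)
A = 176473133/411055461 (A = -4511/20133 + (2*115*(1 + 115))/40834 = -4511*1/20133 + (2*115*116)*(1/40834) = -4511/20133 + 26680*(1/40834) = -4511/20133 + 13340/20417 = 176473133/411055461 ≈ 0.42932)
A/95320 = (176473133/411055461)/95320 = (176473133/411055461)*(1/95320) = 176473133/39181806542520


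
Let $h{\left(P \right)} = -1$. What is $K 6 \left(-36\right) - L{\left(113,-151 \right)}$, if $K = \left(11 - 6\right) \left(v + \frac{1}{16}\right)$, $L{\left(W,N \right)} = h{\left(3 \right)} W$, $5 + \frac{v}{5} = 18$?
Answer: $- \frac{140309}{2} \approx -70155.0$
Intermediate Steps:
$v = 65$ ($v = -25 + 5 \cdot 18 = -25 + 90 = 65$)
$L{\left(W,N \right)} = - W$
$K = \frac{5205}{16}$ ($K = \left(11 - 6\right) \left(65 + \frac{1}{16}\right) = 5 \left(65 + \frac{1}{16}\right) = 5 \cdot \frac{1041}{16} = \frac{5205}{16} \approx 325.31$)
$K 6 \left(-36\right) - L{\left(113,-151 \right)} = \frac{5205}{16} \cdot 6 \left(-36\right) - \left(-1\right) 113 = \frac{15615}{8} \left(-36\right) - -113 = - \frac{140535}{2} + 113 = - \frac{140309}{2}$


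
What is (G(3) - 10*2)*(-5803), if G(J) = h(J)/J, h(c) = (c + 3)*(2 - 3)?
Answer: 127666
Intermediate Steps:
h(c) = -3 - c (h(c) = (3 + c)*(-1) = -3 - c)
G(J) = (-3 - J)/J
(G(3) - 10*2)*(-5803) = ((-3 - 1*3)/3 - 10*2)*(-5803) = ((-3 - 3)/3 - 20)*(-5803) = ((1/3)*(-6) - 20)*(-5803) = (-2 - 20)*(-5803) = -22*(-5803) = 127666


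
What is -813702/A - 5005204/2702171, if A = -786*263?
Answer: 194016031095/93097897463 ≈ 2.0840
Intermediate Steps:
A = -206718
-813702/A - 5005204/2702171 = -813702/(-206718) - 5005204/2702171 = -813702*(-1/206718) - 5005204*1/2702171 = 135617/34453 - 5005204/2702171 = 194016031095/93097897463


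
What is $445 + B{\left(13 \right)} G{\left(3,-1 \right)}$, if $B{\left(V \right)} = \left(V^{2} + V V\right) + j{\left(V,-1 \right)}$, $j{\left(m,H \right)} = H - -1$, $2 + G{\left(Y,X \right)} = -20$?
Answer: $-6991$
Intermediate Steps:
$G{\left(Y,X \right)} = -22$ ($G{\left(Y,X \right)} = -2 - 20 = -22$)
$j{\left(m,H \right)} = 1 + H$ ($j{\left(m,H \right)} = H + 1 = 1 + H$)
$B{\left(V \right)} = 2 V^{2}$ ($B{\left(V \right)} = \left(V^{2} + V V\right) + \left(1 - 1\right) = \left(V^{2} + V^{2}\right) + 0 = 2 V^{2} + 0 = 2 V^{2}$)
$445 + B{\left(13 \right)} G{\left(3,-1 \right)} = 445 + 2 \cdot 13^{2} \left(-22\right) = 445 + 2 \cdot 169 \left(-22\right) = 445 + 338 \left(-22\right) = 445 - 7436 = -6991$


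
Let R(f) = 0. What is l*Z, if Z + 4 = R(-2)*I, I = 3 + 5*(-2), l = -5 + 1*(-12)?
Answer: 68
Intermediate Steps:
l = -17 (l = -5 - 12 = -17)
I = -7 (I = 3 - 10 = -7)
Z = -4 (Z = -4 + 0*(-7) = -4 + 0 = -4)
l*Z = -17*(-4) = 68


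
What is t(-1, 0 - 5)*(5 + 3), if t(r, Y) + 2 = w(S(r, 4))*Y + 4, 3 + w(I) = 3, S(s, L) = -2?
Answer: 16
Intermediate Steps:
w(I) = 0 (w(I) = -3 + 3 = 0)
t(r, Y) = 2 (t(r, Y) = -2 + (0*Y + 4) = -2 + (0 + 4) = -2 + 4 = 2)
t(-1, 0 - 5)*(5 + 3) = 2*(5 + 3) = 2*8 = 16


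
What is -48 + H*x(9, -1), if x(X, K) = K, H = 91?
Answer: -139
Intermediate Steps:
-48 + H*x(9, -1) = -48 + 91*(-1) = -48 - 91 = -139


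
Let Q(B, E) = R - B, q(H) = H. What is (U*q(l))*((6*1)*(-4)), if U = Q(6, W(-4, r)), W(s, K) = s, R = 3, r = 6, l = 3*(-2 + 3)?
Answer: 216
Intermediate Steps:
l = 3 (l = 3*1 = 3)
Q(B, E) = 3 - B
U = -3 (U = 3 - 1*6 = 3 - 6 = -3)
(U*q(l))*((6*1)*(-4)) = (-3*3)*((6*1)*(-4)) = -54*(-4) = -9*(-24) = 216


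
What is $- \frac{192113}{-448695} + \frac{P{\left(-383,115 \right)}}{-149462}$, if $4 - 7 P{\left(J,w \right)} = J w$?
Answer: $\frac{181230586387}{469439964630} \approx 0.38606$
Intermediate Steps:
$P{\left(J,w \right)} = \frac{4}{7} - \frac{J w}{7}$
$- \frac{192113}{-448695} + \frac{P{\left(-383,115 \right)}}{-149462} = - \frac{192113}{-448695} + \frac{\frac{4}{7} - \left(- \frac{383}{7}\right) 115}{-149462} = \left(-192113\right) \left(- \frac{1}{448695}\right) + \left(\frac{4}{7} + \frac{44045}{7}\right) \left(- \frac{1}{149462}\right) = \frac{192113}{448695} + \frac{44049}{7} \left(- \frac{1}{149462}\right) = \frac{192113}{448695} - \frac{44049}{1046234} = \frac{181230586387}{469439964630}$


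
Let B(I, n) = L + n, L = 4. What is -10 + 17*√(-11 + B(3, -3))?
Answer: -10 + 17*I*√10 ≈ -10.0 + 53.759*I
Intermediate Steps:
B(I, n) = 4 + n
-10 + 17*√(-11 + B(3, -3)) = -10 + 17*√(-11 + (4 - 3)) = -10 + 17*√(-11 + 1) = -10 + 17*√(-10) = -10 + 17*(I*√10) = -10 + 17*I*√10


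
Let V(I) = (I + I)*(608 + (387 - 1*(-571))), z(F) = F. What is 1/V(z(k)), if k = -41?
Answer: -1/128412 ≈ -7.7874e-6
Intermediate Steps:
V(I) = 3132*I (V(I) = (2*I)*(608 + (387 + 571)) = (2*I)*(608 + 958) = (2*I)*1566 = 3132*I)
1/V(z(k)) = 1/(3132*(-41)) = 1/(-128412) = -1/128412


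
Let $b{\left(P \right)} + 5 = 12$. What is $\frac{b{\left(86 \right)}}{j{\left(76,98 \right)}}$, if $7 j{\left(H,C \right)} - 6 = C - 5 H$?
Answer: $- \frac{49}{276} \approx -0.17754$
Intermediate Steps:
$b{\left(P \right)} = 7$ ($b{\left(P \right)} = -5 + 12 = 7$)
$j{\left(H,C \right)} = \frac{6}{7} - \frac{5 H}{7} + \frac{C}{7}$ ($j{\left(H,C \right)} = \frac{6}{7} + \frac{C - 5 H}{7} = \frac{6}{7} + \left(- \frac{5 H}{7} + \frac{C}{7}\right) = \frac{6}{7} - \frac{5 H}{7} + \frac{C}{7}$)
$\frac{b{\left(86 \right)}}{j{\left(76,98 \right)}} = \frac{7}{\frac{6}{7} - \frac{380}{7} + \frac{1}{7} \cdot 98} = \frac{7}{\frac{6}{7} - \frac{380}{7} + 14} = \frac{7}{- \frac{276}{7}} = 7 \left(- \frac{7}{276}\right) = - \frac{49}{276}$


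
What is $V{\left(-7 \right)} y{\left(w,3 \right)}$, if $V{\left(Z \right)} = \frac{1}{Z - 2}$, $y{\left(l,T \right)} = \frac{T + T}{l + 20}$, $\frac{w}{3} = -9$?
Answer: $\frac{2}{21} \approx 0.095238$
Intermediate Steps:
$w = -27$ ($w = 3 \left(-9\right) = -27$)
$y{\left(l,T \right)} = \frac{2 T}{20 + l}$
$V{\left(Z \right)} = \frac{1}{-2 + Z}$
$V{\left(-7 \right)} y{\left(w,3 \right)} = \frac{2 \cdot 3 \frac{1}{20 - 27}}{-2 - 7} = \frac{2 \cdot 3 \frac{1}{-7}}{-9} = - \frac{2 \cdot 3 \left(- \frac{1}{7}\right)}{9} = \left(- \frac{1}{9}\right) \left(- \frac{6}{7}\right) = \frac{2}{21}$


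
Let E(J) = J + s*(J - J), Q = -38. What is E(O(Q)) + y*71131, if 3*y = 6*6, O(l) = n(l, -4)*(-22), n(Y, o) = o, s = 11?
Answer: 853660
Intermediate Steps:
O(l) = 88 (O(l) = -4*(-22) = 88)
y = 12 (y = (6*6)/3 = (1/3)*36 = 12)
E(J) = J (E(J) = J + 11*(J - J) = J + 11*0 = J + 0 = J)
E(O(Q)) + y*71131 = 88 + 12*71131 = 88 + 853572 = 853660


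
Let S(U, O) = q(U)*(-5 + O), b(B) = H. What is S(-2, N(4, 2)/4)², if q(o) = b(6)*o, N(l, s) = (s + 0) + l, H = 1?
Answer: 49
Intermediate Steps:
b(B) = 1
N(l, s) = l + s (N(l, s) = s + l = l + s)
q(o) = o (q(o) = 1*o = o)
S(U, O) = U*(-5 + O)
S(-2, N(4, 2)/4)² = (-2*(-5 + (4 + 2)/4))² = (-2*(-5 + 6*(¼)))² = (-2*(-5 + 3/2))² = (-2*(-7/2))² = 7² = 49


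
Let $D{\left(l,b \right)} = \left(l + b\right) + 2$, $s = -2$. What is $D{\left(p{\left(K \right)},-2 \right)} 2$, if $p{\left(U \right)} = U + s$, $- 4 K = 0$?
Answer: $-4$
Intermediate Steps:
$K = 0$ ($K = \left(- \frac{1}{4}\right) 0 = 0$)
$p{\left(U \right)} = -2 + U$ ($p{\left(U \right)} = U - 2 = -2 + U$)
$D{\left(l,b \right)} = 2 + b + l$ ($D{\left(l,b \right)} = \left(b + l\right) + 2 = 2 + b + l$)
$D{\left(p{\left(K \right)},-2 \right)} 2 = \left(2 - 2 + \left(-2 + 0\right)\right) 2 = \left(2 - 2 - 2\right) 2 = \left(-2\right) 2 = -4$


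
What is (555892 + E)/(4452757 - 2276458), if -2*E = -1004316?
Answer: 1058050/2176299 ≈ 0.48617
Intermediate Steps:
E = 502158 (E = -½*(-1004316) = 502158)
(555892 + E)/(4452757 - 2276458) = (555892 + 502158)/(4452757 - 2276458) = 1058050/2176299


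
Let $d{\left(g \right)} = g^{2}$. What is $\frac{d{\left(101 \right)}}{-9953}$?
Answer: $- \frac{10201}{9953} \approx -1.0249$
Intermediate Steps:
$\frac{d{\left(101 \right)}}{-9953} = \frac{101^{2}}{-9953} = 10201 \left(- \frac{1}{9953}\right) = - \frac{10201}{9953}$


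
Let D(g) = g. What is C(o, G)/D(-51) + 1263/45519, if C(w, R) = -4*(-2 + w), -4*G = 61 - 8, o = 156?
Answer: 9368039/773823 ≈ 12.106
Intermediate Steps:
G = -53/4 (G = -(61 - 8)/4 = -1/4*53 = -53/4 ≈ -13.250)
C(w, R) = 8 - 4*w
C(o, G)/D(-51) + 1263/45519 = (8 - 4*156)/(-51) + 1263/45519 = (8 - 624)*(-1/51) + 1263*(1/45519) = -616*(-1/51) + 421/15173 = 616/51 + 421/15173 = 9368039/773823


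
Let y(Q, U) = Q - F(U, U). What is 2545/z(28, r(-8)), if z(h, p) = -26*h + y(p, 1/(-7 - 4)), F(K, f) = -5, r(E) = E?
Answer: -2545/731 ≈ -3.4815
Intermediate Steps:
y(Q, U) = 5 + Q (y(Q, U) = Q - 1*(-5) = Q + 5 = 5 + Q)
z(h, p) = 5 + p - 26*h (z(h, p) = -26*h + (5 + p) = 5 + p - 26*h)
2545/z(28, r(-8)) = 2545/(5 - 8 - 26*28) = 2545/(5 - 8 - 728) = 2545/(-731) = 2545*(-1/731) = -2545/731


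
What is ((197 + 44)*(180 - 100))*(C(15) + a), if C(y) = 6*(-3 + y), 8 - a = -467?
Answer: 10546160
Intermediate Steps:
a = 475 (a = 8 - 1*(-467) = 8 + 467 = 475)
C(y) = -18 + 6*y
((197 + 44)*(180 - 100))*(C(15) + a) = ((197 + 44)*(180 - 100))*((-18 + 6*15) + 475) = (241*80)*((-18 + 90) + 475) = 19280*(72 + 475) = 19280*547 = 10546160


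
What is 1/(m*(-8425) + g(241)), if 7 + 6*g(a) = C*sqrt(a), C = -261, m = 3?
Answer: -454971/11491714244 + 783*sqrt(241)/11491714244 ≈ -3.8533e-5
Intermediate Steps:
g(a) = -7/6 - 87*sqrt(a)/2 (g(a) = -7/6 + (-261*sqrt(a))/6 = -7/6 - 87*sqrt(a)/2)
1/(m*(-8425) + g(241)) = 1/(3*(-8425) + (-7/6 - 87*sqrt(241)/2)) = 1/(-25275 + (-7/6 - 87*sqrt(241)/2)) = 1/(-151657/6 - 87*sqrt(241)/2)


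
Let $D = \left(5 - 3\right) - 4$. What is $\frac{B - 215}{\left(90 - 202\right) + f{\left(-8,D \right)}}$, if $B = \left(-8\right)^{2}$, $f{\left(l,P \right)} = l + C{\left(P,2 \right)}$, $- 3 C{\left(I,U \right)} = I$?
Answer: $\frac{453}{358} \approx 1.2654$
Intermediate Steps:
$C{\left(I,U \right)} = - \frac{I}{3}$
$D = -2$ ($D = \left(5 - 3\right) - 4 = 2 - 4 = -2$)
$f{\left(l,P \right)} = l - \frac{P}{3}$
$B = 64$
$\frac{B - 215}{\left(90 - 202\right) + f{\left(-8,D \right)}} = \frac{64 - 215}{\left(90 - 202\right) - \frac{22}{3}} = - \frac{151}{-112 + \left(-8 + \frac{2}{3}\right)} = - \frac{151}{-112 - \frac{22}{3}} = - \frac{151}{- \frac{358}{3}} = \left(-151\right) \left(- \frac{3}{358}\right) = \frac{453}{358}$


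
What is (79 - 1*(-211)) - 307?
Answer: -17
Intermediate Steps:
(79 - 1*(-211)) - 307 = (79 + 211) - 307 = 290 - 307 = -17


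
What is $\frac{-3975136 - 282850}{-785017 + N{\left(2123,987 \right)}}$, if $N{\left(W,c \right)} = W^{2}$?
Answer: $- \frac{2128993}{1861056} \approx -1.144$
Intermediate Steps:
$\frac{-3975136 - 282850}{-785017 + N{\left(2123,987 \right)}} = \frac{-3975136 - 282850}{-785017 + 2123^{2}} = - \frac{4257986}{-785017 + 4507129} = - \frac{4257986}{3722112} = \left(-4257986\right) \frac{1}{3722112} = - \frac{2128993}{1861056}$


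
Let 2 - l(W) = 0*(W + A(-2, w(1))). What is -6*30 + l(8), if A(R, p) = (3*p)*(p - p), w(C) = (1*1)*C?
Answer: -178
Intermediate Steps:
w(C) = C (w(C) = 1*C = C)
A(R, p) = 0 (A(R, p) = (3*p)*0 = 0)
l(W) = 2 (l(W) = 2 - 0*(W + 0) = 2 - 0*W = 2 - 1*0 = 2 + 0 = 2)
-6*30 + l(8) = -6*30 + 2 = -180 + 2 = -178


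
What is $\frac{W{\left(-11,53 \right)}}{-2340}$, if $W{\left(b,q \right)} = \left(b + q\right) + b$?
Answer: $- \frac{31}{2340} \approx -0.013248$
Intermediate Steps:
$W{\left(b,q \right)} = q + 2 b$
$\frac{W{\left(-11,53 \right)}}{-2340} = \frac{53 + 2 \left(-11\right)}{-2340} = \left(53 - 22\right) \left(- \frac{1}{2340}\right) = 31 \left(- \frac{1}{2340}\right) = - \frac{31}{2340}$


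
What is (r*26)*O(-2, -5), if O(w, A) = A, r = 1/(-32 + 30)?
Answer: 65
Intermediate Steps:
r = -½ (r = 1/(-2) = -½ ≈ -0.50000)
(r*26)*O(-2, -5) = -½*26*(-5) = -13*(-5) = 65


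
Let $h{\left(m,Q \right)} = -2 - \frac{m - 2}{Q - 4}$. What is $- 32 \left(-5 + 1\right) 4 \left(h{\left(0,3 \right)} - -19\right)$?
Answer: $7680$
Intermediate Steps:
$h{\left(m,Q \right)} = -2 - \frac{-2 + m}{-4 + Q}$
$- 32 \left(-5 + 1\right) 4 \left(h{\left(0,3 \right)} - -19\right) = - 32 \left(-5 + 1\right) 4 \left(\frac{10 - 0 - 6}{-4 + 3} - -19\right) = - 32 \left(\left(-4\right) 4\right) \left(\frac{10 + 0 - 6}{-1} + 19\right) = \left(-32\right) \left(-16\right) \left(\left(-1\right) 4 + 19\right) = 512 \left(-4 + 19\right) = 512 \cdot 15 = 7680$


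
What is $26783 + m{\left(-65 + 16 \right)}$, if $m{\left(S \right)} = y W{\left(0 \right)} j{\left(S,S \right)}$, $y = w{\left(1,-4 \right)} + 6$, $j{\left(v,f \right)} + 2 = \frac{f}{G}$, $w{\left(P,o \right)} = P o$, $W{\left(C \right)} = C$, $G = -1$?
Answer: $26783$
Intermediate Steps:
$j{\left(v,f \right)} = -2 - f$ ($j{\left(v,f \right)} = -2 + \frac{f}{-1} = -2 + f \left(-1\right) = -2 - f$)
$y = 2$ ($y = 1 \left(-4\right) + 6 = -4 + 6 = 2$)
$m{\left(S \right)} = 0$ ($m{\left(S \right)} = 2 \cdot 0 \left(-2 - S\right) = 0 \left(-2 - S\right) = 0$)
$26783 + m{\left(-65 + 16 \right)} = 26783 + 0 = 26783$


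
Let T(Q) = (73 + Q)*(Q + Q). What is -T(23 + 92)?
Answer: -43240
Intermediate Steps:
T(Q) = 2*Q*(73 + Q) (T(Q) = (73 + Q)*(2*Q) = 2*Q*(73 + Q))
-T(23 + 92) = -2*(23 + 92)*(73 + (23 + 92)) = -2*115*(73 + 115) = -2*115*188 = -1*43240 = -43240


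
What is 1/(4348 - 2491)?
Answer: 1/1857 ≈ 0.00053850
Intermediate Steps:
1/(4348 - 2491) = 1/1857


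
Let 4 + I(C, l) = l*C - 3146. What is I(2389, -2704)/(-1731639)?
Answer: 6463006/1731639 ≈ 3.7323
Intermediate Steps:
I(C, l) = -3150 + C*l (I(C, l) = -4 + (l*C - 3146) = -4 + (C*l - 3146) = -4 + (-3146 + C*l) = -3150 + C*l)
I(2389, -2704)/(-1731639) = (-3150 + 2389*(-2704))/(-1731639) = (-3150 - 6459856)*(-1/1731639) = -6463006*(-1/1731639) = 6463006/1731639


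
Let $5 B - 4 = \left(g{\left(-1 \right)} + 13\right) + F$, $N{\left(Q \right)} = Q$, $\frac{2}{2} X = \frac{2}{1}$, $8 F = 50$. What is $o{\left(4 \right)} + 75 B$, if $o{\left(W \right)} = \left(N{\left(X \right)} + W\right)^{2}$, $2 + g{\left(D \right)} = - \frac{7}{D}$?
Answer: $\frac{1839}{4} \approx 459.75$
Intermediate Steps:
$F = \frac{25}{4}$ ($F = \frac{1}{8} \cdot 50 = \frac{25}{4} \approx 6.25$)
$X = 2$ ($X = \frac{2}{1} = 2 \cdot 1 = 2$)
$g{\left(D \right)} = -2 - \frac{7}{D}$
$B = \frac{113}{20}$ ($B = \frac{4}{5} + \frac{\left(\left(-2 - \frac{7}{-1}\right) + 13\right) + \frac{25}{4}}{5} = \frac{4}{5} + \frac{\left(\left(-2 - -7\right) + 13\right) + \frac{25}{4}}{5} = \frac{4}{5} + \frac{\left(\left(-2 + 7\right) + 13\right) + \frac{25}{4}}{5} = \frac{4}{5} + \frac{\left(5 + 13\right) + \frac{25}{4}}{5} = \frac{4}{5} + \frac{18 + \frac{25}{4}}{5} = \frac{4}{5} + \frac{1}{5} \cdot \frac{97}{4} = \frac{4}{5} + \frac{97}{20} = \frac{113}{20} \approx 5.65$)
$o{\left(W \right)} = \left(2 + W\right)^{2}$
$o{\left(4 \right)} + 75 B = \left(2 + 4\right)^{2} + 75 \cdot \frac{113}{20} = 6^{2} + \frac{1695}{4} = 36 + \frac{1695}{4} = \frac{1839}{4}$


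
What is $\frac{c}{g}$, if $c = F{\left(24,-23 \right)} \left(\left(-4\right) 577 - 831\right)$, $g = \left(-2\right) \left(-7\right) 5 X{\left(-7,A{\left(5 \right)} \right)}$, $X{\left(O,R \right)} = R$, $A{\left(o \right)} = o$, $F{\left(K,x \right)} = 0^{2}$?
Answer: $0$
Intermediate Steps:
$F{\left(K,x \right)} = 0$
$g = 350$ ($g = \left(-2\right) \left(-7\right) 5 \cdot 5 = 14 \cdot 5 \cdot 5 = 70 \cdot 5 = 350$)
$c = 0$ ($c = 0 \left(\left(-4\right) 577 - 831\right) = 0 \left(-2308 - 831\right) = 0 \left(-3139\right) = 0$)
$\frac{c}{g} = \frac{0}{350} = 0 \cdot \frac{1}{350} = 0$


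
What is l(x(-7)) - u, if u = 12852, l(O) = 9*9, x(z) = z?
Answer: -12771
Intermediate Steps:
l(O) = 81
l(x(-7)) - u = 81 - 1*12852 = 81 - 12852 = -12771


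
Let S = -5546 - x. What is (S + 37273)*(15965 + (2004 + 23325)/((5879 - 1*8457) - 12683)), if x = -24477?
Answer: 4564074596448/5087 ≈ 8.9720e+8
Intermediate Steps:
S = 18931 (S = -5546 - 1*(-24477) = -5546 + 24477 = 18931)
(S + 37273)*(15965 + (2004 + 23325)/((5879 - 1*8457) - 12683)) = (18931 + 37273)*(15965 + (2004 + 23325)/((5879 - 1*8457) - 12683)) = 56204*(15965 + 25329/((5879 - 8457) - 12683)) = 56204*(15965 + 25329/(-2578 - 12683)) = 56204*(15965 + 25329/(-15261)) = 56204*(15965 + 25329*(-1/15261)) = 56204*(15965 - 8443/5087) = 56204*(81205512/5087) = 4564074596448/5087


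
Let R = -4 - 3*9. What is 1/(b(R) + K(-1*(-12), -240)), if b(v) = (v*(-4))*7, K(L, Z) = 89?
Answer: 1/957 ≈ 0.0010449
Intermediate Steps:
R = -31 (R = -4 - 27 = -31)
b(v) = -28*v (b(v) = -4*v*7 = -28*v)
1/(b(R) + K(-1*(-12), -240)) = 1/(-28*(-31) + 89) = 1/(868 + 89) = 1/957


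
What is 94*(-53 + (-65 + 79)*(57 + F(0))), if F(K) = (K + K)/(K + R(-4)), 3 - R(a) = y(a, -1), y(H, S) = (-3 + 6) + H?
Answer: 70030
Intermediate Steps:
y(H, S) = 3 + H
R(a) = -a (R(a) = 3 - (3 + a) = 3 + (-3 - a) = -a)
F(K) = 2*K/(4 + K) (F(K) = (K + K)/(K - 1*(-4)) = (2*K)/(K + 4) = (2*K)/(4 + K) = 2*K/(4 + K))
94*(-53 + (-65 + 79)*(57 + F(0))) = 94*(-53 + (-65 + 79)*(57 + 2*0/(4 + 0))) = 94*(-53 + 14*(57 + 2*0/4)) = 94*(-53 + 14*(57 + 2*0*(1/4))) = 94*(-53 + 14*(57 + 0)) = 94*(-53 + 14*57) = 94*(-53 + 798) = 94*745 = 70030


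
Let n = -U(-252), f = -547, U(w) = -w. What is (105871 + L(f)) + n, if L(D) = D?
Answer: 105072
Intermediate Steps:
n = -252 (n = -(-1)*(-252) = -1*252 = -252)
(105871 + L(f)) + n = (105871 - 547) - 252 = 105324 - 252 = 105072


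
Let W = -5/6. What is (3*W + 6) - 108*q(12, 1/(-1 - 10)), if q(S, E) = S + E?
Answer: -28219/22 ≈ -1282.7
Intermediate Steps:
W = -⅚ (W = -5*⅙ = -⅚ ≈ -0.83333)
q(S, E) = E + S
(3*W + 6) - 108*q(12, 1/(-1 - 10)) = (3*(-⅚) + 6) - 108*(1/(-1 - 10) + 12) = (-5/2 + 6) - 108*(1/(-11) + 12) = 7/2 - 108*(-1/11 + 12) = 7/2 - 108*131/11 = 7/2 - 14148/11 = -28219/22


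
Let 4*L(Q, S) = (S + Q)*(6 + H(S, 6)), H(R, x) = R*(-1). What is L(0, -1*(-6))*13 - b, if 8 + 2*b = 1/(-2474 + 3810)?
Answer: 10687/2672 ≈ 3.9996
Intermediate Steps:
H(R, x) = -R
b = -10687/2672 (b = -4 + 1/(2*(-2474 + 3810)) = -4 + (½)/1336 = -4 + (½)*(1/1336) = -4 + 1/2672 = -10687/2672 ≈ -3.9996)
L(Q, S) = (6 - S)*(Q + S)/4 (L(Q, S) = ((S + Q)*(6 - S))/4 = ((Q + S)*(6 - S))/4 = ((6 - S)*(Q + S))/4 = (6 - S)*(Q + S)/4)
L(0, -1*(-6))*13 - b = (-(-1*(-6))²/4 + (3/2)*0 + 3*(-1*(-6))/2 - ¼*0*(-1*(-6)))*13 - 1*(-10687/2672) = (-¼*6² + 0 + (3/2)*6 - ¼*0*6)*13 + 10687/2672 = (-¼*36 + 0 + 9 + 0)*13 + 10687/2672 = (-9 + 0 + 9 + 0)*13 + 10687/2672 = 0*13 + 10687/2672 = 0 + 10687/2672 = 10687/2672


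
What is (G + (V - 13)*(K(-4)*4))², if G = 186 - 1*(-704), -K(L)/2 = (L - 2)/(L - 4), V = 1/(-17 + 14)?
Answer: 940900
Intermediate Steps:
V = -⅓ (V = 1/(-3) = -⅓ ≈ -0.33333)
K(L) = -2*(-2 + L)/(-4 + L) (K(L) = -2*(L - 2)/(L - 4) = -2*(-2 + L)/(-4 + L))
G = 890 (G = 186 + 704 = 890)
(G + (V - 13)*(K(-4)*4))² = (890 + (-⅓ - 13)*((2*(2 - 1*(-4))/(-4 - 4))*4))² = (890 - 40*2*(2 + 4)/(-8)*4/3)² = (890 - 40*2*(-⅛)*6*4/3)² = (890 - (-20)*4)² = (890 - 40/3*(-6))² = (890 + 80)² = 970² = 940900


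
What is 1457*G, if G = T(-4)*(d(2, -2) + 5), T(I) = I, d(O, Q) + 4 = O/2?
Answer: -11656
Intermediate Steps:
d(O, Q) = -4 + O/2
G = -8 (G = -4*((-4 + (½)*2) + 5) = -4*((-4 + 1) + 5) = -4*(-3 + 5) = -4*2 = -8)
1457*G = 1457*(-8) = -11656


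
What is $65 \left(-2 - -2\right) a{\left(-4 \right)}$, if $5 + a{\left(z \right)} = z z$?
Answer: $0$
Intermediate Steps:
$a{\left(z \right)} = -5 + z^{2}$ ($a{\left(z \right)} = -5 + z z = -5 + z^{2}$)
$65 \left(-2 - -2\right) a{\left(-4 \right)} = 65 \left(-2 - -2\right) \left(-5 + \left(-4\right)^{2}\right) = 65 \left(-2 + 2\right) \left(-5 + 16\right) = 65 \cdot 0 \cdot 11 = 0 \cdot 11 = 0$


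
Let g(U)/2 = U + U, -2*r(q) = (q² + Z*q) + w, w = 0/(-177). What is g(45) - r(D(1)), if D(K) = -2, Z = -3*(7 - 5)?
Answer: 188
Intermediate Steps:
w = 0 (w = 0*(-1/177) = 0)
Z = -6 (Z = -3*2 = -6)
r(q) = 3*q - q²/2 (r(q) = -((q² - 6*q) + 0)/2 = -(q² - 6*q)/2 = 3*q - q²/2)
g(U) = 4*U (g(U) = 2*(U + U) = 2*(2*U) = 4*U)
g(45) - r(D(1)) = 4*45 - (-2)*(6 - 1*(-2))/2 = 180 - (-2)*(6 + 2)/2 = 180 - (-2)*8/2 = 180 - 1*(-8) = 180 + 8 = 188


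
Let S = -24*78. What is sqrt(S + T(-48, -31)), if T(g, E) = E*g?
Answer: 8*I*sqrt(6) ≈ 19.596*I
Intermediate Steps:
S = -1872
sqrt(S + T(-48, -31)) = sqrt(-1872 - 31*(-48)) = sqrt(-1872 + 1488) = sqrt(-384) = 8*I*sqrt(6)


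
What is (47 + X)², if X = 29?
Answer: 5776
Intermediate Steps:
(47 + X)² = (47 + 29)² = 76² = 5776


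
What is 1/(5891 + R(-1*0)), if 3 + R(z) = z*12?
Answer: 1/5888 ≈ 0.00016984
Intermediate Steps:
R(z) = -3 + 12*z (R(z) = -3 + z*12 = -3 + 12*z)
1/(5891 + R(-1*0)) = 1/(5891 + (-3 + 12*(-1*0))) = 1/(5891 + (-3 + 12*0)) = 1/(5891 + (-3 + 0)) = 1/(5891 - 3) = 1/5888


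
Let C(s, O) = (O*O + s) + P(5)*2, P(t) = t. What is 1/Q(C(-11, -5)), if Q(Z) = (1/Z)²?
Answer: 576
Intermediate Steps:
C(s, O) = 10 + s + O² (C(s, O) = (O*O + s) + 5*2 = (O² + s) + 10 = (s + O²) + 10 = 10 + s + O²)
Q(Z) = Z⁻²
1/Q(C(-11, -5)) = 1/((10 - 11 + (-5)²)⁻²) = 1/((10 - 11 + 25)⁻²) = 1/(24⁻²) = 1/(1/576) = 576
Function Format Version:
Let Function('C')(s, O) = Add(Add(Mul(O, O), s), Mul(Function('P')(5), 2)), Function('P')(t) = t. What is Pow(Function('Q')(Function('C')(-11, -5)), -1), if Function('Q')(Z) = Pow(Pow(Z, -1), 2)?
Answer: 576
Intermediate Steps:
Function('C')(s, O) = Add(10, s, Pow(O, 2)) (Function('C')(s, O) = Add(Add(Mul(O, O), s), Mul(5, 2)) = Add(Add(Pow(O, 2), s), 10) = Add(Add(s, Pow(O, 2)), 10) = Add(10, s, Pow(O, 2)))
Function('Q')(Z) = Pow(Z, -2)
Pow(Function('Q')(Function('C')(-11, -5)), -1) = Pow(Pow(Add(10, -11, Pow(-5, 2)), -2), -1) = Pow(Pow(Add(10, -11, 25), -2), -1) = Pow(Pow(24, -2), -1) = Pow(Rational(1, 576), -1) = 576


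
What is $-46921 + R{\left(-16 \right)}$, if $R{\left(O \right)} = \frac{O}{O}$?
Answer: $-46920$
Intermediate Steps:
$R{\left(O \right)} = 1$
$-46921 + R{\left(-16 \right)} = -46921 + 1 = -46920$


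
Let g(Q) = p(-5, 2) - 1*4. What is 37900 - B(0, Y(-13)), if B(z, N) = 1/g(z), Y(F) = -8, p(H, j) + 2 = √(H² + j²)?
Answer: 265306/7 + √29/7 ≈ 37902.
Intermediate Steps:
p(H, j) = -2 + √(H² + j²)
g(Q) = -6 + √29 (g(Q) = (-2 + √((-5)² + 2²)) - 1*4 = (-2 + √(25 + 4)) - 4 = (-2 + √29) - 4 = -6 + √29)
B(z, N) = 1/(-6 + √29)
37900 - B(0, Y(-13)) = 37900 - (-6/7 - √29/7) = 37900 + (6/7 + √29/7) = 265306/7 + √29/7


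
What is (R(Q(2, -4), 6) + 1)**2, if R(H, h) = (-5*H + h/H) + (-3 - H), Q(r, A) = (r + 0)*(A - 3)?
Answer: 326041/49 ≈ 6653.9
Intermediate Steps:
Q(r, A) = r*(-3 + A)
R(H, h) = -3 - 6*H + h/H (R(H, h) = (-5*H + h/H) + (-3 - H) = -3 - 6*H + h/H)
(R(Q(2, -4), 6) + 1)**2 = ((-3 - 12*(-3 - 4) + 6/((2*(-3 - 4)))) + 1)**2 = ((-3 - 12*(-7) + 6/((2*(-7)))) + 1)**2 = ((-3 - 6*(-14) + 6/(-14)) + 1)**2 = ((-3 + 84 + 6*(-1/14)) + 1)**2 = ((-3 + 84 - 3/7) + 1)**2 = (564/7 + 1)**2 = (571/7)**2 = 326041/49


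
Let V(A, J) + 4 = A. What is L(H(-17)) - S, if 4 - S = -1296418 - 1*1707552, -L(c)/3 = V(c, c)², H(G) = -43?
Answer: -3010601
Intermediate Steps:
V(A, J) = -4 + A
L(c) = -3*(-4 + c)²
S = 3003974 (S = 4 - (-1296418 - 1*1707552) = 4 - (-1296418 - 1707552) = 4 - 1*(-3003970) = 4 + 3003970 = 3003974)
L(H(-17)) - S = -3*(-4 - 43)² - 1*3003974 = -3*(-47)² - 3003974 = -3*2209 - 3003974 = -6627 - 3003974 = -3010601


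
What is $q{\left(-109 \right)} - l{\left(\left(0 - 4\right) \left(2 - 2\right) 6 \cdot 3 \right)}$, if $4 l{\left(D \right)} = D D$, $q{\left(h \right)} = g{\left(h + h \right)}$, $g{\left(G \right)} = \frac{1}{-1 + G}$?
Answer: $- \frac{1}{219} \approx -0.0045662$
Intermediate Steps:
$q{\left(h \right)} = \frac{1}{-1 + 2 h}$ ($q{\left(h \right)} = \frac{1}{-1 + \left(h + h\right)} = \frac{1}{-1 + 2 h}$)
$l{\left(D \right)} = \frac{D^{2}}{4}$ ($l{\left(D \right)} = \frac{D D}{4} = \frac{D^{2}}{4}$)
$q{\left(-109 \right)} - l{\left(\left(0 - 4\right) \left(2 - 2\right) 6 \cdot 3 \right)} = \frac{1}{-1 + 2 \left(-109\right)} - \frac{\left(\left(0 - 4\right) \left(2 - 2\right) 6 \cdot 3\right)^{2}}{4} = \frac{1}{-1 - 218} - \frac{\left(\left(-4\right) 0 \cdot 6 \cdot 3\right)^{2}}{4} = \frac{1}{-219} - \frac{\left(0 \cdot 6 \cdot 3\right)^{2}}{4} = - \frac{1}{219} - \frac{\left(0 \cdot 3\right)^{2}}{4} = - \frac{1}{219} - \frac{0^{2}}{4} = - \frac{1}{219} - \frac{1}{4} \cdot 0 = - \frac{1}{219} - 0 = - \frac{1}{219} + 0 = - \frac{1}{219}$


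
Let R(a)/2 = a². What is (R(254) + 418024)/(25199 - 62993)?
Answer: -91176/6299 ≈ -14.475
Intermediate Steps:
R(a) = 2*a²
(R(254) + 418024)/(25199 - 62993) = (2*254² + 418024)/(25199 - 62993) = (2*64516 + 418024)/(-37794) = (129032 + 418024)*(-1/37794) = 547056*(-1/37794) = -91176/6299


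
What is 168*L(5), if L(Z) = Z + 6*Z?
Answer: 5880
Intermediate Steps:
L(Z) = 7*Z
168*L(5) = 168*(7*5) = 168*35 = 5880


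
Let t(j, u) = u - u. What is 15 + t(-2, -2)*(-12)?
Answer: 15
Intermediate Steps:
t(j, u) = 0
15 + t(-2, -2)*(-12) = 15 + 0*(-12) = 15 + 0 = 15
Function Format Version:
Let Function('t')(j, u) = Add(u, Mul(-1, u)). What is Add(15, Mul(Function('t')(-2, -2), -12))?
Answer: 15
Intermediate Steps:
Function('t')(j, u) = 0
Add(15, Mul(Function('t')(-2, -2), -12)) = Add(15, Mul(0, -12)) = Add(15, 0) = 15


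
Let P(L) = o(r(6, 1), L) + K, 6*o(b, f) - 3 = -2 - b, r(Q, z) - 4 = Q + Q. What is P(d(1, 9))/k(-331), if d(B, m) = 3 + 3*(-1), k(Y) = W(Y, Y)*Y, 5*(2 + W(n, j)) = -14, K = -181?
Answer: -1835/15888 ≈ -0.11550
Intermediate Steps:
W(n, j) = -24/5 (W(n, j) = -2 + (⅕)*(-14) = -2 - 14/5 = -24/5)
r(Q, z) = 4 + 2*Q (r(Q, z) = 4 + (Q + Q) = 4 + 2*Q)
o(b, f) = ⅙ - b/6 (o(b, f) = ½ + (-2 - b)/6 = ½ + (-⅓ - b/6) = ⅙ - b/6)
k(Y) = -24*Y/5
d(B, m) = 0 (d(B, m) = 3 - 3 = 0)
P(L) = -367/2 (P(L) = (⅙ - (4 + 2*6)/6) - 181 = (⅙ - (4 + 12)/6) - 181 = (⅙ - ⅙*16) - 181 = (⅙ - 8/3) - 181 = -5/2 - 181 = -367/2)
P(d(1, 9))/k(-331) = -367/(2*((-24/5*(-331)))) = -367/(2*7944/5) = -367/2*5/7944 = -1835/15888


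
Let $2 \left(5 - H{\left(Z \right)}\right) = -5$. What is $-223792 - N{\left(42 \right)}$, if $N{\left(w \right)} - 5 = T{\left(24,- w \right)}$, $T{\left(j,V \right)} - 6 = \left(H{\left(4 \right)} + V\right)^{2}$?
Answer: $- \frac{899973}{4} \approx -2.2499 \cdot 10^{5}$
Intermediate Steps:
$H{\left(Z \right)} = \frac{15}{2}$ ($H{\left(Z \right)} = 5 - - \frac{5}{2} = 5 + \frac{5}{2} = \frac{15}{2}$)
$T{\left(j,V \right)} = 6 + \left(\frac{15}{2} + V\right)^{2}$
$N{\left(w \right)} = 11 + \frac{\left(15 - 2 w\right)^{2}}{4}$ ($N{\left(w \right)} = 5 + \left(6 + \frac{\left(15 + 2 \left(- w\right)\right)^{2}}{4}\right) = 5 + \left(6 + \frac{\left(15 - 2 w\right)^{2}}{4}\right) = 11 + \frac{\left(15 - 2 w\right)^{2}}{4}$)
$-223792 - N{\left(42 \right)} = -223792 - \left(11 + \frac{\left(-15 + 2 \cdot 42\right)^{2}}{4}\right) = -223792 - \left(11 + \frac{\left(-15 + 84\right)^{2}}{4}\right) = -223792 - \left(11 + \frac{69^{2}}{4}\right) = -223792 - \left(11 + \frac{1}{4} \cdot 4761\right) = -223792 - \left(11 + \frac{4761}{4}\right) = -223792 - \frac{4805}{4} = - \frac{899973}{4}$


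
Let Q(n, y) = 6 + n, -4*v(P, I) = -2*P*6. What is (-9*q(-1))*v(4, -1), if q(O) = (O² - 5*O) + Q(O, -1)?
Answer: -1188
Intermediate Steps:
v(P, I) = 3*P (v(P, I) = -(-2*P)*6/4 = -(-3)*P = 3*P)
q(O) = 6 + O² - 4*O (q(O) = (O² - 5*O) + (6 + O) = 6 + O² - 4*O)
(-9*q(-1))*v(4, -1) = (-9*(6 + (-1)² - 4*(-1)))*(3*4) = -9*(6 + 1 + 4)*12 = -9*11*12 = -99*12 = -1188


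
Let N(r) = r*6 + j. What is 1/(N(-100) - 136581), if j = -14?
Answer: -1/137195 ≈ -7.2889e-6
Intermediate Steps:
N(r) = -14 + 6*r (N(r) = r*6 - 14 = 6*r - 14 = -14 + 6*r)
1/(N(-100) - 136581) = 1/((-14 + 6*(-100)) - 136581) = 1/((-14 - 600) - 136581) = 1/(-614 - 136581) = 1/(-137195) = -1/137195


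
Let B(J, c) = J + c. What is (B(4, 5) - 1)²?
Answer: 64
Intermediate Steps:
(B(4, 5) - 1)² = ((4 + 5) - 1)² = (9 - 1)² = 8² = 64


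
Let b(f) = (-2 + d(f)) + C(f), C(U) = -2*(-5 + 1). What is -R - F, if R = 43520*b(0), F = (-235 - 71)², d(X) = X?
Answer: -354756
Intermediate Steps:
C(U) = 8 (C(U) = -2*(-4) = 8)
F = 93636 (F = (-306)² = 93636)
b(f) = 6 + f (b(f) = (-2 + f) + 8 = 6 + f)
R = 261120 (R = 43520*(6 + 0) = 43520*6 = 261120)
-R - F = -1*261120 - 1*93636 = -261120 - 93636 = -354756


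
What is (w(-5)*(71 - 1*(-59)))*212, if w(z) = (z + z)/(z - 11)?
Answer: 17225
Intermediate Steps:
w(z) = 2*z/(-11 + z) (w(z) = (2*z)/(-11 + z) = 2*z/(-11 + z))
(w(-5)*(71 - 1*(-59)))*212 = ((2*(-5)/(-11 - 5))*(71 - 1*(-59)))*212 = ((2*(-5)/(-16))*(71 + 59))*212 = ((2*(-5)*(-1/16))*130)*212 = ((5/8)*130)*212 = (325/4)*212 = 17225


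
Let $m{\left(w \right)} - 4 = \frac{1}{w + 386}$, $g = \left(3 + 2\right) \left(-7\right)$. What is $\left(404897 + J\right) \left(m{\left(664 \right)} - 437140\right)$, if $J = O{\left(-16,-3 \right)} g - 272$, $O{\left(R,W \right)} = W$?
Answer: $- \frac{6192271851309}{35} \approx -1.7692 \cdot 10^{11}$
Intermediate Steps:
$g = -35$ ($g = 5 \left(-7\right) = -35$)
$m{\left(w \right)} = 4 + \frac{1}{386 + w}$ ($m{\left(w \right)} = 4 + \frac{1}{w + 386} = 4 + \frac{1}{386 + w}$)
$J = -167$ ($J = \left(-3\right) \left(-35\right) - 272 = 105 - 272 = -167$)
$\left(404897 + J\right) \left(m{\left(664 \right)} - 437140\right) = \left(404897 - 167\right) \left(\frac{1545 + 4 \cdot 664}{386 + 664} - 437140\right) = 404730 \left(\frac{1545 + 2656}{1050} - 437140\right) = 404730 \left(\frac{1}{1050} \cdot 4201 - 437140\right) = 404730 \left(\frac{4201}{1050} - 437140\right) = 404730 \left(- \frac{458992799}{1050}\right) = - \frac{6192271851309}{35}$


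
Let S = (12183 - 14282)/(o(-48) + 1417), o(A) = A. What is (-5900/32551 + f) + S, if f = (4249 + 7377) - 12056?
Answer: -19238198819/44562319 ≈ -431.71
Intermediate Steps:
S = -2099/1369 (S = (12183 - 14282)/(-48 + 1417) = -2099/1369 ≈ -1.5332)
f = -430 (f = 11626 - 12056 = -430)
(-5900/32551 + f) + S = (-5900/32551 - 430) - 2099/1369 = -14002830/32551 - 2099/1369 = -19238198819/44562319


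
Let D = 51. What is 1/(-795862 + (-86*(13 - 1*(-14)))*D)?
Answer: -1/914284 ≈ -1.0938e-6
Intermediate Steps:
1/(-795862 + (-86*(13 - 1*(-14)))*D) = 1/(-795862 - 86*(13 - 1*(-14))*51) = 1/(-795862 - 86*(13 + 14)*51) = 1/(-795862 - 86*27*51) = 1/(-795862 - 2322*51) = 1/(-795862 - 118422) = 1/(-914284) = -1/914284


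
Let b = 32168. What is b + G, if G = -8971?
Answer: 23197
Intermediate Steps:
b + G = 32168 - 8971 = 23197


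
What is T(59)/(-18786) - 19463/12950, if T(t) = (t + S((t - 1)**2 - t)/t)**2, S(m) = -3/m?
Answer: -62465915943438839/37000792720467870 ≈ -1.6882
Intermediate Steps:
T(t) = (t - 3/(t*((-1 + t)**2 - t)))**2 (T(t) = (t + (-3/((t - 1)**2 - t))/t)**2 = (t + (-3/((-1 + t)**2 - t))/t)**2 = (t - 3/(t*((-1 + t)**2 - t)))**2)
T(59)/(-18786) - 19463/12950 = ((3 + 59**2*(59 - (-1 + 59)**2))**2/(59**2*(59 - (-1 + 59)**2)**2))/(-18786) - 19463/12950 = ((3 + 3481*(59 - 1*58**2))**2/(3481*(59 - 1*58**2)**2))*(-1/18786) - 19463*1/12950 = ((3 + 3481*(59 - 1*3364))**2/(3481*(59 - 1*3364)**2))*(-1/18786) - 19463/12950 = ((3 + 3481*(59 - 3364))**2/(3481*(59 - 3364)**2))*(-1/18786) - 19463/12950 = ((1/3481)*(3 + 3481*(-3305))**2/(-3305)**2)*(-1/18786) - 19463/12950 = ((1/3481)*(3 - 11504705)**2*(1/10923025))*(-1/18786) - 19463/12950 = ((1/3481)*(-11504702)**2*(1/10923025))*(-1/18786) - 19463/12950 = ((1/3481)*132358168108804*(1/10923025))*(-1/18786) - 19463/12950 = (132358168108804/38023050025)*(-1/18786) - 19463/12950 = -66179084054402/357150508884825 - 19463/12950 = -62465915943438839/37000792720467870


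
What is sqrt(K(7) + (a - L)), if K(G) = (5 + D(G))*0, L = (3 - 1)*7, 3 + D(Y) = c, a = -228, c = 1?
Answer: 11*I*sqrt(2) ≈ 15.556*I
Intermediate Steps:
D(Y) = -2 (D(Y) = -3 + 1 = -2)
L = 14 (L = 2*7 = 14)
K(G) = 0 (K(G) = (5 - 2)*0 = 3*0 = 0)
sqrt(K(7) + (a - L)) = sqrt(0 + (-228 - 1*14)) = sqrt(0 + (-228 - 14)) = sqrt(0 - 242) = sqrt(-242) = 11*I*sqrt(2)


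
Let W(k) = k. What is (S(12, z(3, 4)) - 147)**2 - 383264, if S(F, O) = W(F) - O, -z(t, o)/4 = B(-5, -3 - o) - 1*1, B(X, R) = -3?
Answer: -360463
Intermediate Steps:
z(t, o) = 16 (z(t, o) = -4*(-3 - 1*1) = -4*(-3 - 1) = -4*(-4) = 16)
S(F, O) = F - O
(S(12, z(3, 4)) - 147)**2 - 383264 = ((12 - 1*16) - 147)**2 - 383264 = ((12 - 16) - 147)**2 - 383264 = (-4 - 147)**2 - 383264 = (-151)**2 - 383264 = 22801 - 383264 = -360463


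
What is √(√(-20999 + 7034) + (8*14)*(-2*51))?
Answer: √(-11424 + 7*I*√285) ≈ 0.5528 + 106.88*I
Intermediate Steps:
√(√(-20999 + 7034) + (8*14)*(-2*51)) = √(√(-13965) + 112*(-102)) = √(7*I*√285 - 11424) = √(-11424 + 7*I*√285)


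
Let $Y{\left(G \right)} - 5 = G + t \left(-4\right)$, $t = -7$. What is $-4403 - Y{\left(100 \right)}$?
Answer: $-4536$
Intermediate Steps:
$Y{\left(G \right)} = 33 + G$ ($Y{\left(G \right)} = 5 + \left(G - -28\right) = 5 + \left(G + 28\right) = 5 + \left(28 + G\right) = 33 + G$)
$-4403 - Y{\left(100 \right)} = -4403 - \left(33 + 100\right) = -4403 - 133 = -4536$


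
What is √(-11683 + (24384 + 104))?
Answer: √12805 ≈ 113.16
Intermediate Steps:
√(-11683 + (24384 + 104)) = √(-11683 + 24488) = √12805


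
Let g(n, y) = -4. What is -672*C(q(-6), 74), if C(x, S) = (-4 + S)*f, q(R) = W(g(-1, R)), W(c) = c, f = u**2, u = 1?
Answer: -47040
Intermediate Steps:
f = 1 (f = 1**2 = 1)
q(R) = -4
C(x, S) = -4 + S (C(x, S) = (-4 + S)*1 = -4 + S)
-672*C(q(-6), 74) = -672*(-4 + 74) = -672*70 = -47040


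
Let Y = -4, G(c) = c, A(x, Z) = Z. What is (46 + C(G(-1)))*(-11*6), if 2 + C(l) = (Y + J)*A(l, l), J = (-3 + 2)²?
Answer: -3102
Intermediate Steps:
J = 1 (J = (-1)² = 1)
C(l) = -2 - 3*l (C(l) = -2 + (-4 + 1)*l = -2 - 3*l)
(46 + C(G(-1)))*(-11*6) = (46 + (-2 - 3*(-1)))*(-11*6) = (46 + (-2 + 3))*(-66) = (46 + 1)*(-66) = 47*(-66) = -3102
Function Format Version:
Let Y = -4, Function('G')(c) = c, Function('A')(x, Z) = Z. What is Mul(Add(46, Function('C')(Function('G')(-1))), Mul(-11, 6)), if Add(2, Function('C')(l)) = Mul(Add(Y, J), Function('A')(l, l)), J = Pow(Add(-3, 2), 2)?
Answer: -3102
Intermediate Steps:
J = 1 (J = Pow(-1, 2) = 1)
Function('C')(l) = Add(-2, Mul(-3, l)) (Function('C')(l) = Add(-2, Mul(Add(-4, 1), l)) = Add(-2, Mul(-3, l)))
Mul(Add(46, Function('C')(Function('G')(-1))), Mul(-11, 6)) = Mul(Add(46, Add(-2, Mul(-3, -1))), Mul(-11, 6)) = Mul(Add(46, Add(-2, 3)), -66) = Mul(Add(46, 1), -66) = Mul(47, -66) = -3102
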